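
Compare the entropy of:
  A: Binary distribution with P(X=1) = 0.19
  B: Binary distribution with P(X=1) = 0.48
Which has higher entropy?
B

For binary distributions, entropy is maximized at p=0.5 and decreases as p moves toward 0 or 1.

H(A) = H(0.19) = 0.7015 bits
H(B) = H(0.48) = 0.9988 bits

Distribution B (p=0.48) is closer to uniform (p=0.5), so it has higher entropy.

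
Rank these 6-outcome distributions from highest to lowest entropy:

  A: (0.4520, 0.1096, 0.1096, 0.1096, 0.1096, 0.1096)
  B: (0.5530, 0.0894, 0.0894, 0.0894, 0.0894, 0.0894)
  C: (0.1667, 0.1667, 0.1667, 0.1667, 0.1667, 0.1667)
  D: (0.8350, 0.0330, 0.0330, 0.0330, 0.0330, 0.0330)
C > A > B > D

Key insight: Entropy is maximized by uniform distributions and minimized by concentrated distributions.

Entropies:
  H(A) = 2.2658 bits
  H(B) = 2.0298 bits
  H(C) = 2.5850 bits
  H(D) = 1.0293 bits

Ranking: C > A > B > D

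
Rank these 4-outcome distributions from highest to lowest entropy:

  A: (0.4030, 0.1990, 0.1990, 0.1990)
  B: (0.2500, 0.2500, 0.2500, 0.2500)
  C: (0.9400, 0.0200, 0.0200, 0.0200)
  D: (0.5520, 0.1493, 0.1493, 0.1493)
B > A > D > C

Key insight: Entropy is maximized by uniform distributions and minimized by concentrated distributions.

Entropies:
  H(A) = 1.9189 bits
  H(B) = 2.0000 bits
  H(C) = 0.4225 bits
  H(D) = 1.7022 bits

Ranking: B > A > D > C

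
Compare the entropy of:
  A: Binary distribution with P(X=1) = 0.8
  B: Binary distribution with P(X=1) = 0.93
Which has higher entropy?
A

For binary distributions, entropy is maximized at p=0.5 and decreases as p moves toward 0 or 1.

H(A) = H(0.8) = 0.7219 bits
H(B) = H(0.93) = 0.3659 bits

Distribution A (p=0.8) is closer to uniform (p=0.5), so it has higher entropy.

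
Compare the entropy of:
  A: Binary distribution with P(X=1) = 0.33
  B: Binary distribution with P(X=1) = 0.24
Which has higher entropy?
A

For binary distributions, entropy is maximized at p=0.5 and decreases as p moves toward 0 or 1.

H(A) = H(0.33) = 0.9149 bits
H(B) = H(0.24) = 0.7950 bits

Distribution A (p=0.33) is closer to uniform (p=0.5), so it has higher entropy.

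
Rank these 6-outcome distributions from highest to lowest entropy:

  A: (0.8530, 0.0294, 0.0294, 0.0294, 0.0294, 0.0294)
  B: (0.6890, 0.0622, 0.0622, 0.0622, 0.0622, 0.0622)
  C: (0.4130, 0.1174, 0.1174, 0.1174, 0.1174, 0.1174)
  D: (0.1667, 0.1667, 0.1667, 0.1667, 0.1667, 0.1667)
D > C > B > A

Key insight: Entropy is maximized by uniform distributions and minimized by concentrated distributions.

Entropies:
  H(A) = 0.9436 bits
  H(B) = 1.6164 bits
  H(C) = 2.3410 bits
  H(D) = 2.5850 bits

Ranking: D > C > B > A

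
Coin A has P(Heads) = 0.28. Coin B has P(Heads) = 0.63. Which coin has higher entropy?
B

For binary distributions, entropy is maximized at p=0.5 and decreases as p moves toward 0 or 1.

H(A) = H(0.28) = 0.8555 bits
H(B) = H(0.63) = 0.9507 bits

Distribution B (p=0.63) is closer to uniform (p=0.5), so it has higher entropy.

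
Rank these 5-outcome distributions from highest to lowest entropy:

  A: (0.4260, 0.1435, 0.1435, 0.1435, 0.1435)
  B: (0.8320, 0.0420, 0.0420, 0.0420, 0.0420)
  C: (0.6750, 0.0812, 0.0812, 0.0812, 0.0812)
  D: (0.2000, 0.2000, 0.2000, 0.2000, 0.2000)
D > A > C > B

Key insight: Entropy is maximized by uniform distributions and minimized by concentrated distributions.

Entropies:
  H(A) = 2.1321 bits
  H(B) = 0.9891 bits
  H(C) = 1.5597 bits
  H(D) = 2.3219 bits

Ranking: D > A > C > B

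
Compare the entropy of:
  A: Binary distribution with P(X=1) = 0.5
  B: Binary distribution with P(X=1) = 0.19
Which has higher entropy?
A

For binary distributions, entropy is maximized at p=0.5 and decreases as p moves toward 0 or 1.

H(A) = H(0.5) = 1.0000 bits
H(B) = H(0.19) = 0.7015 bits

Distribution A (p=0.5) is closer to uniform (p=0.5), so it has higher entropy.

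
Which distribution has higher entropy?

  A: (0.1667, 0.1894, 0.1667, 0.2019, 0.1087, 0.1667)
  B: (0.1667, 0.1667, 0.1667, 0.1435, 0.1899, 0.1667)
B

Both distributions are close to uniform, making this a harder comparison.

H(A) = 2.5612 bits
H(B) = 2.5803 bits

The distribution closer to uniform has higher entropy.
Answer: B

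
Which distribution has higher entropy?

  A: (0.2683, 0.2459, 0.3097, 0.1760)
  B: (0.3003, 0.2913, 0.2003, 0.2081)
B

Both distributions are close to uniform, making this a harder comparison.

H(A) = 1.9718 bits
H(B) = 1.9754 bits

The distribution closer to uniform has higher entropy.
Answer: B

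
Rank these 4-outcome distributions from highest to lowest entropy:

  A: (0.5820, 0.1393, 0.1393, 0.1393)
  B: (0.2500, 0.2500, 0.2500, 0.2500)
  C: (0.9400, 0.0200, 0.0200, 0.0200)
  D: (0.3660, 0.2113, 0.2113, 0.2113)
B > D > A > C

Key insight: Entropy is maximized by uniform distributions and minimized by concentrated distributions.

Entropies:
  H(A) = 1.6430 bits
  H(B) = 2.0000 bits
  H(C) = 0.4225 bits
  H(D) = 1.9524 bits

Ranking: B > D > A > C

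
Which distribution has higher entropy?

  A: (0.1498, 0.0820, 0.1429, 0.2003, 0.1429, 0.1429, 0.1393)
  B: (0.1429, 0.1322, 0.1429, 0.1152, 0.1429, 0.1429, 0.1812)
B

Both distributions are close to uniform, making this a harder comparison.

H(A) = 2.7702 bits
H(B) = 2.7958 bits

The distribution closer to uniform has higher entropy.
Answer: B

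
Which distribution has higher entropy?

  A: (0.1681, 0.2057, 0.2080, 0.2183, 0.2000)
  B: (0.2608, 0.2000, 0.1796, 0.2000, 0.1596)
A

Both distributions are close to uniform, making this a harder comparison.

H(A) = 2.3165 bits
H(B) = 2.3019 bits

The distribution closer to uniform has higher entropy.
Answer: A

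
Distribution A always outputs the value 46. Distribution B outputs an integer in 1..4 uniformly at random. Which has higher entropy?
B

A is deterministic, so H(A) = 0. B is uniform over 4 outcomes, so H(B) = log₂(4) = 2.000 bits. Any distribution with genuine randomness has higher entropy than a deterministic one.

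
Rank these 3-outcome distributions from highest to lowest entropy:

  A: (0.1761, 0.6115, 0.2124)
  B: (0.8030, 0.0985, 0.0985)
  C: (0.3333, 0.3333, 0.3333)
C > A > B

Key insight: Entropy is maximized by uniform distributions and minimized by concentrated distributions.

- Uniform distributions have maximum entropy log₂(3) = 1.5850 bits
- The more "peaked" or concentrated a distribution, the lower its entropy

Entropies:
  H(A) = 1.3499 bits
  H(B) = 0.9129 bits
  H(C) = 1.5850 bits

Ranking: C > A > B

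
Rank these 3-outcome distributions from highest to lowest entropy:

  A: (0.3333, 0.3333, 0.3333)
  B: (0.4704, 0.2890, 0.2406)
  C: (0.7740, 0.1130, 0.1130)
A > B > C

Key insight: Entropy is maximized by uniform distributions and minimized by concentrated distributions.

- Uniform distributions have maximum entropy log₂(3) = 1.5850 bits
- The more "peaked" or concentrated a distribution, the lower its entropy

Entropies:
  H(A) = 1.5850 bits
  H(B) = 1.5239 bits
  H(C) = 0.9970 bits

Ranking: A > B > C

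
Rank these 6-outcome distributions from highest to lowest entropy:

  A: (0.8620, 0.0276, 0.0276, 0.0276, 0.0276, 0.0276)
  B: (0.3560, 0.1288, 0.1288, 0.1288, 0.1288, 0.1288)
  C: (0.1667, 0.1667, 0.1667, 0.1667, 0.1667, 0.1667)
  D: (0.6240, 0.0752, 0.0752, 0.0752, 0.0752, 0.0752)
C > B > D > A

Key insight: Entropy is maximized by uniform distributions and minimized by concentrated distributions.

Entropies:
  H(A) = 0.8994 bits
  H(B) = 2.4346 bits
  H(C) = 2.5850 bits
  H(D) = 1.8282 bits

Ranking: C > B > D > A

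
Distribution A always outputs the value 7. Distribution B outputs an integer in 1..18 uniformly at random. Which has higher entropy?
B

A is deterministic, so H(A) = 0. B is uniform over 18 outcomes, so H(B) = log₂(18) = 4.170 bits. Any distribution with genuine randomness has higher entropy than a deterministic one.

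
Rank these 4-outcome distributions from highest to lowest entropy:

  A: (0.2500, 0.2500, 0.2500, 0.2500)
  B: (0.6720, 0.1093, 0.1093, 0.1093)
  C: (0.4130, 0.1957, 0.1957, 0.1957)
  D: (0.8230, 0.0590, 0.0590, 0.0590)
A > C > B > D

Key insight: Entropy is maximized by uniform distributions and minimized by concentrated distributions.

Entropies:
  H(A) = 2.0000 bits
  H(B) = 1.4327 bits
  H(C) = 1.9084 bits
  H(D) = 0.9540 bits

Ranking: A > C > B > D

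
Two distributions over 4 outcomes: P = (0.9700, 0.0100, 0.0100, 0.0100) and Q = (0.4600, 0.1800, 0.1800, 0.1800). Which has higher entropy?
Q

P is highly concentrated on one outcome (97%), making it nearly deterministic. Q spreads its mass more evenly (max 46%). The more spread-out distribution has higher entropy: H(P) ≈ 0.242 bits, H(Q) ≈ 1.851 bits.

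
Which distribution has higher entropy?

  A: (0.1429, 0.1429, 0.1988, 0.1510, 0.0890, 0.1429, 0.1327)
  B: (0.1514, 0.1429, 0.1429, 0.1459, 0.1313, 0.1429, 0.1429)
B

Both distributions are close to uniform, making this a harder comparison.

H(A) = 2.7755 bits
H(B) = 2.8062 bits

The distribution closer to uniform has higher entropy.
Answer: B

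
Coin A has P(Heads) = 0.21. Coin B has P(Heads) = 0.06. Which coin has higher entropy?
A

For binary distributions, entropy is maximized at p=0.5 and decreases as p moves toward 0 or 1.

H(A) = H(0.21) = 0.7415 bits
H(B) = H(0.06) = 0.3274 bits

Distribution A (p=0.21) is closer to uniform (p=0.5), so it has higher entropy.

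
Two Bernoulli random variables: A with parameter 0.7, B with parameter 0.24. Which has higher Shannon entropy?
A

For binary distributions, entropy is maximized at p=0.5 and decreases as p moves toward 0 or 1.

H(A) = H(0.7) = 0.8813 bits
H(B) = H(0.24) = 0.7950 bits

Distribution A (p=0.7) is closer to uniform (p=0.5), so it has higher entropy.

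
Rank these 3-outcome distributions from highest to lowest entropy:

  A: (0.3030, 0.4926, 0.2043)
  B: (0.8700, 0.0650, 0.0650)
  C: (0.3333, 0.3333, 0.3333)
C > A > B

Key insight: Entropy is maximized by uniform distributions and minimized by concentrated distributions.

- Uniform distributions have maximum entropy log₂(3) = 1.5850 bits
- The more "peaked" or concentrated a distribution, the lower its entropy

Entropies:
  H(A) = 1.4933 bits
  H(B) = 0.6874 bits
  H(C) = 1.5850 bits

Ranking: C > A > B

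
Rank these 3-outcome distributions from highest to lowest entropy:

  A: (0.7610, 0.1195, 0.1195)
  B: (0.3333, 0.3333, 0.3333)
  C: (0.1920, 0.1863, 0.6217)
B > C > A

Key insight: Entropy is maximized by uniform distributions and minimized by concentrated distributions.

- Uniform distributions have maximum entropy log₂(3) = 1.5850 bits
- The more "peaked" or concentrated a distribution, the lower its entropy

Entropies:
  H(A) = 1.0324 bits
  H(B) = 1.5850 bits
  H(C) = 1.3351 bits

Ranking: B > C > A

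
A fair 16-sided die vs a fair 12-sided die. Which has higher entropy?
16-sided die

Both are uniform distributions; for uniform over n outcomes, H = log₂(n). H(16-sided) = log₂(16) = 4.000 bits and H(12-sided) = log₂(12) = 3.585 bits. More outcomes in a uniform distribution means higher entropy.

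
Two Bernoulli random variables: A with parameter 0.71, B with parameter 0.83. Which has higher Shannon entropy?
A

For binary distributions, entropy is maximized at p=0.5 and decreases as p moves toward 0 or 1.

H(A) = H(0.71) = 0.8687 bits
H(B) = H(0.83) = 0.6577 bits

Distribution A (p=0.71) is closer to uniform (p=0.5), so it has higher entropy.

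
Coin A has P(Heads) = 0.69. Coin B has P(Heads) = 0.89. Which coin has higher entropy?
A

For binary distributions, entropy is maximized at p=0.5 and decreases as p moves toward 0 or 1.

H(A) = H(0.69) = 0.8932 bits
H(B) = H(0.89) = 0.4999 bits

Distribution A (p=0.69) is closer to uniform (p=0.5), so it has higher entropy.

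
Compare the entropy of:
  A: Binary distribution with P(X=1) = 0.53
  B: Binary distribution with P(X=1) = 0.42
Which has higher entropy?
A

For binary distributions, entropy is maximized at p=0.5 and decreases as p moves toward 0 or 1.

H(A) = H(0.53) = 0.9974 bits
H(B) = H(0.42) = 0.9815 bits

Distribution A (p=0.53) is closer to uniform (p=0.5), so it has higher entropy.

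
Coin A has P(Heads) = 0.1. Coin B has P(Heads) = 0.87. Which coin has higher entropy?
B

For binary distributions, entropy is maximized at p=0.5 and decreases as p moves toward 0 or 1.

H(A) = H(0.1) = 0.4690 bits
H(B) = H(0.87) = 0.5574 bits

Distribution B (p=0.87) is closer to uniform (p=0.5), so it has higher entropy.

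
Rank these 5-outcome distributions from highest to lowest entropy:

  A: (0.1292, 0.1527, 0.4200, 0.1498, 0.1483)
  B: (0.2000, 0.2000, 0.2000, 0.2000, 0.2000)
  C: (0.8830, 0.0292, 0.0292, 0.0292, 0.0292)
B > A > C

Key insight: Entropy is maximized by uniform distributions and minimized by concentrated distributions.

- Uniform distributions have maximum entropy log₂(5) = 2.3219 bits
- The more "peaked" or concentrated a distribution, the lower its entropy

Entropies:
  H(A) = 2.1397 bits
  H(B) = 2.3219 bits
  H(C) = 0.7547 bits

Ranking: B > A > C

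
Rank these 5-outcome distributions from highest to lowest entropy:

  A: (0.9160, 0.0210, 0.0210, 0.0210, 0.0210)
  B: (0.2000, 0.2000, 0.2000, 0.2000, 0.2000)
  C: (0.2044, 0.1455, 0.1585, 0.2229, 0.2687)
B > C > A

Key insight: Entropy is maximized by uniform distributions and minimized by concentrated distributions.

- Uniform distributions have maximum entropy log₂(5) = 2.3219 bits
- The more "peaked" or concentrated a distribution, the lower its entropy

Entropies:
  H(A) = 0.5841 bits
  H(B) = 2.3219 bits
  H(C) = 2.2862 bits

Ranking: B > C > A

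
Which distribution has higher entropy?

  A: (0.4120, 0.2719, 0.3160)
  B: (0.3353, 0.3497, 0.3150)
B

Both distributions are close to uniform, making this a harder comparison.

H(A) = 1.5631 bits
H(B) = 1.5836 bits

The distribution closer to uniform has higher entropy.
Answer: B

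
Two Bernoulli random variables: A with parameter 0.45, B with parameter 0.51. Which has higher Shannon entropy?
B

For binary distributions, entropy is maximized at p=0.5 and decreases as p moves toward 0 or 1.

H(A) = H(0.45) = 0.9928 bits
H(B) = H(0.51) = 0.9997 bits

Distribution B (p=0.51) is closer to uniform (p=0.5), so it has higher entropy.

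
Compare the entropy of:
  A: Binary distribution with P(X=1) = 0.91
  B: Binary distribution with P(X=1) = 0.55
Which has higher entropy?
B

For binary distributions, entropy is maximized at p=0.5 and decreases as p moves toward 0 or 1.

H(A) = H(0.91) = 0.4365 bits
H(B) = H(0.55) = 0.9928 bits

Distribution B (p=0.55) is closer to uniform (p=0.5), so it has higher entropy.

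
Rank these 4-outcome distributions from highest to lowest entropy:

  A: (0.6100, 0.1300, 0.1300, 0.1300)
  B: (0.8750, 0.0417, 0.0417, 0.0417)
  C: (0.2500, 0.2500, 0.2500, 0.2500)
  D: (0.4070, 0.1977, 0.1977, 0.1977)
C > D > A > B

Key insight: Entropy is maximized by uniform distributions and minimized by concentrated distributions.

Entropies:
  H(A) = 1.5829 bits
  H(B) = 0.7417 bits
  H(C) = 2.0000 bits
  H(D) = 1.9148 bits

Ranking: C > D > A > B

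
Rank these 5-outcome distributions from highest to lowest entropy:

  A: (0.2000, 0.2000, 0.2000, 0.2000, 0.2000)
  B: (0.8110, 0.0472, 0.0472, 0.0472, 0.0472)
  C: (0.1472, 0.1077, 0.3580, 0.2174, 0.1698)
A > C > B

Key insight: Entropy is maximized by uniform distributions and minimized by concentrated distributions.

- Uniform distributions have maximum entropy log₂(5) = 2.3219 bits
- The more "peaked" or concentrated a distribution, the lower its entropy

Entropies:
  H(A) = 2.3219 bits
  H(B) = 1.0774 bits
  H(C) = 2.1966 bits

Ranking: A > C > B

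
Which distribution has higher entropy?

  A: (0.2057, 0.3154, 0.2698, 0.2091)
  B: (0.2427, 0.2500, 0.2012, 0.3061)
B

Both distributions are close to uniform, making this a harder comparison.

H(A) = 1.9764 bits
H(B) = 1.9840 bits

The distribution closer to uniform has higher entropy.
Answer: B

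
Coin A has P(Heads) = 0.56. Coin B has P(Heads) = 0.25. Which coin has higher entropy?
A

For binary distributions, entropy is maximized at p=0.5 and decreases as p moves toward 0 or 1.

H(A) = H(0.56) = 0.9896 bits
H(B) = H(0.25) = 0.8113 bits

Distribution A (p=0.56) is closer to uniform (p=0.5), so it has higher entropy.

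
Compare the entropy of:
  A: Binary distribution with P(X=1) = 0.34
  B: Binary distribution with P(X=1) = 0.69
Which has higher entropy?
A

For binary distributions, entropy is maximized at p=0.5 and decreases as p moves toward 0 or 1.

H(A) = H(0.34) = 0.9248 bits
H(B) = H(0.69) = 0.8932 bits

Distribution A (p=0.34) is closer to uniform (p=0.5), so it has higher entropy.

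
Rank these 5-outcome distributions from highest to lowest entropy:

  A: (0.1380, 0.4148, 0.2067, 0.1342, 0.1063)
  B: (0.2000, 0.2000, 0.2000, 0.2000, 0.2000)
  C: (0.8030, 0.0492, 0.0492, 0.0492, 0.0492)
B > A > C

Key insight: Entropy is maximized by uniform distributions and minimized by concentrated distributions.

- Uniform distributions have maximum entropy log₂(5) = 2.3219 bits
- The more "peaked" or concentrated a distribution, the lower its entropy

Entropies:
  H(A) = 2.1236 bits
  H(B) = 2.3219 bits
  H(C) = 1.1099 bits

Ranking: B > A > C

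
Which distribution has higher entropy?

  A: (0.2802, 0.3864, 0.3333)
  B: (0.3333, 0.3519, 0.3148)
B

Both distributions are close to uniform, making this a harder comparison.

H(A) = 1.5727 bits
H(B) = 1.5835 bits

The distribution closer to uniform has higher entropy.
Answer: B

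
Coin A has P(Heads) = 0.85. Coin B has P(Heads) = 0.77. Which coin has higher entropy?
B

For binary distributions, entropy is maximized at p=0.5 and decreases as p moves toward 0 or 1.

H(A) = H(0.85) = 0.6098 bits
H(B) = H(0.77) = 0.7780 bits

Distribution B (p=0.77) is closer to uniform (p=0.5), so it has higher entropy.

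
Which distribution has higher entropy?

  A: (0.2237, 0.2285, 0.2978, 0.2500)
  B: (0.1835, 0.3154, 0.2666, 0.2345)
A

Both distributions are close to uniform, making this a harder comparison.

H(A) = 1.9904 bits
H(B) = 1.9730 bits

The distribution closer to uniform has higher entropy.
Answer: A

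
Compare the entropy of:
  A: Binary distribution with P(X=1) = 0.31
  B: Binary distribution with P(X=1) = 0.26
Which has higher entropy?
A

For binary distributions, entropy is maximized at p=0.5 and decreases as p moves toward 0 or 1.

H(A) = H(0.31) = 0.8932 bits
H(B) = H(0.26) = 0.8267 bits

Distribution A (p=0.31) is closer to uniform (p=0.5), so it has higher entropy.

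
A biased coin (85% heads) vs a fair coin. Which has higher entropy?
Fair coin

The fair coin is uniform (p=0.5), maximizing binary entropy at 1 bit. The biased coin has H(0.85) ≈ 0.610 bits — its outcome is more predictable, so its entropy is lower.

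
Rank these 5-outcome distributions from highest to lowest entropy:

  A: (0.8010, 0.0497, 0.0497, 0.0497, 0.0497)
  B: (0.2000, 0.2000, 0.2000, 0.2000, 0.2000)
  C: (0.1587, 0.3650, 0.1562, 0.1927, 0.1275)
B > C > A

Key insight: Entropy is maximized by uniform distributions and minimized by concentrated distributions.

- Uniform distributions have maximum entropy log₂(5) = 2.3219 bits
- The more "peaked" or concentrated a distribution, the lower its entropy

Entropies:
  H(A) = 1.1179 bits
  H(B) = 2.3219 bits
  H(C) = 2.2071 bits

Ranking: B > C > A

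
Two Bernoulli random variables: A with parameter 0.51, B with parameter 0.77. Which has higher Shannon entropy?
A

For binary distributions, entropy is maximized at p=0.5 and decreases as p moves toward 0 or 1.

H(A) = H(0.51) = 0.9997 bits
H(B) = H(0.77) = 0.7780 bits

Distribution A (p=0.51) is closer to uniform (p=0.5), so it has higher entropy.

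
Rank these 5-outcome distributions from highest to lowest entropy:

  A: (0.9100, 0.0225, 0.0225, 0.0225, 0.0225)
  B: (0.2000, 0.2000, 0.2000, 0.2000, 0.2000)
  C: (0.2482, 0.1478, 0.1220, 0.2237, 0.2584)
B > C > A

Key insight: Entropy is maximized by uniform distributions and minimized by concentrated distributions.

- Uniform distributions have maximum entropy log₂(5) = 2.3219 bits
- The more "peaked" or concentrated a distribution, the lower its entropy

Entropies:
  H(A) = 0.6165 bits
  H(B) = 2.3219 bits
  H(C) = 2.2646 bits

Ranking: B > C > A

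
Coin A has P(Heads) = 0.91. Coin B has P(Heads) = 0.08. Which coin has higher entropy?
A

For binary distributions, entropy is maximized at p=0.5 and decreases as p moves toward 0 or 1.

H(A) = H(0.91) = 0.4365 bits
H(B) = H(0.08) = 0.4022 bits

Distribution A (p=0.91) is closer to uniform (p=0.5), so it has higher entropy.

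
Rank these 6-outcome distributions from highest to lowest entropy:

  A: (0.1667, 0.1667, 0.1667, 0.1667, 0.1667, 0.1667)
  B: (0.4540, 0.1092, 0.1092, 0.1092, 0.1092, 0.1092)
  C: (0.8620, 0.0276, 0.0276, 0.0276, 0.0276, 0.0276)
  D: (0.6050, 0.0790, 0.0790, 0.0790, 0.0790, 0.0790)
A > B > D > C

Key insight: Entropy is maximized by uniform distributions and minimized by concentrated distributions.

Entropies:
  H(A) = 2.5850 bits
  H(B) = 2.2617 bits
  H(C) = 0.8994 bits
  H(D) = 1.8851 bits

Ranking: A > B > D > C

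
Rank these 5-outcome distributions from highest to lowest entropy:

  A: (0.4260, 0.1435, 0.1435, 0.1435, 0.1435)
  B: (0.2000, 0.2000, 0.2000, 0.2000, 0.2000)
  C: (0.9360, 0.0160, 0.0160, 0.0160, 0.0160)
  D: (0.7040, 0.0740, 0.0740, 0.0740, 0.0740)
B > A > D > C

Key insight: Entropy is maximized by uniform distributions and minimized by concentrated distributions.

Entropies:
  H(A) = 2.1321 bits
  H(B) = 2.3219 bits
  H(C) = 0.4711 bits
  H(D) = 1.4683 bits

Ranking: B > A > D > C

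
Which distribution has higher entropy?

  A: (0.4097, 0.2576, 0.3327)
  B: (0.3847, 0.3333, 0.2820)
B

Both distributions are close to uniform, making this a harder comparison.

H(A) = 1.5597 bits
H(B) = 1.5735 bits

The distribution closer to uniform has higher entropy.
Answer: B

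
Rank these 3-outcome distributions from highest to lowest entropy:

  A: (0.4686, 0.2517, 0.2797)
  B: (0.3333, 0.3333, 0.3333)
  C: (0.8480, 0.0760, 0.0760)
B > A > C

Key insight: Entropy is maximized by uniform distributions and minimized by concentrated distributions.

- Uniform distributions have maximum entropy log₂(3) = 1.5850 bits
- The more "peaked" or concentrated a distribution, the lower its entropy

Entropies:
  H(A) = 1.5275 bits
  H(B) = 1.5850 bits
  H(C) = 0.7668 bits

Ranking: B > A > C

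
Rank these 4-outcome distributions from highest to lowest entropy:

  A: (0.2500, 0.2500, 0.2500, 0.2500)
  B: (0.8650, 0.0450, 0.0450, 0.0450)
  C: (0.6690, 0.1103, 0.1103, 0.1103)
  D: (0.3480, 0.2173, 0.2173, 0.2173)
A > D > C > B

Key insight: Entropy is maximized by uniform distributions and minimized by concentrated distributions.

Entropies:
  H(A) = 2.0000 bits
  H(B) = 0.7850 bits
  H(C) = 1.4406 bits
  H(D) = 1.9657 bits

Ranking: A > D > C > B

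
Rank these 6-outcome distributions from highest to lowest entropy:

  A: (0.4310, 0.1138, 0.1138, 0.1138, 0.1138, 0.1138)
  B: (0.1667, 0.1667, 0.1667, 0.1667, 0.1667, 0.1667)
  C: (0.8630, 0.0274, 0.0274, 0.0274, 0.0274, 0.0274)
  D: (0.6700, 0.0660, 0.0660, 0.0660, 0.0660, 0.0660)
B > A > D > C

Key insight: Entropy is maximized by uniform distributions and minimized by concentrated distributions.

Entropies:
  H(A) = 2.3074 bits
  H(B) = 2.5850 bits
  H(C) = 0.8944 bits
  H(D) = 1.6812 bits

Ranking: B > A > D > C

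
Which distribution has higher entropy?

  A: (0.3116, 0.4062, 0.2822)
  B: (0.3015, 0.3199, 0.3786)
B

Both distributions are close to uniform, making this a harder comparison.

H(A) = 1.5672 bits
H(B) = 1.5780 bits

The distribution closer to uniform has higher entropy.
Answer: B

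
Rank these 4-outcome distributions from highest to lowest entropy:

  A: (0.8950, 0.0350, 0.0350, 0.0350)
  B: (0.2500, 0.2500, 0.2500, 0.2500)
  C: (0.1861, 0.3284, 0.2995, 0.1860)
B > C > A

Key insight: Entropy is maximized by uniform distributions and minimized by concentrated distributions.

- Uniform distributions have maximum entropy log₂(4) = 2.0000 bits
- The more "peaked" or concentrated a distribution, the lower its entropy

Entropies:
  H(A) = 0.6511 bits
  H(B) = 2.0000 bits
  H(C) = 1.9513 bits

Ranking: B > C > A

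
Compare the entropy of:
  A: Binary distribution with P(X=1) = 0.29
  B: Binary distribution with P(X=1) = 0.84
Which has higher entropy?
A

For binary distributions, entropy is maximized at p=0.5 and decreases as p moves toward 0 or 1.

H(A) = H(0.29) = 0.8687 bits
H(B) = H(0.84) = 0.6343 bits

Distribution A (p=0.29) is closer to uniform (p=0.5), so it has higher entropy.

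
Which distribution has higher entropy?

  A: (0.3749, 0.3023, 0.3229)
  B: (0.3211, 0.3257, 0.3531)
B

Both distributions are close to uniform, making this a harder comparison.

H(A) = 1.5790 bits
H(B) = 1.5837 bits

The distribution closer to uniform has higher entropy.
Answer: B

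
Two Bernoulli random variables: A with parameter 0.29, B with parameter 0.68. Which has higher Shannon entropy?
B

For binary distributions, entropy is maximized at p=0.5 and decreases as p moves toward 0 or 1.

H(A) = H(0.29) = 0.8687 bits
H(B) = H(0.68) = 0.9044 bits

Distribution B (p=0.68) is closer to uniform (p=0.5), so it has higher entropy.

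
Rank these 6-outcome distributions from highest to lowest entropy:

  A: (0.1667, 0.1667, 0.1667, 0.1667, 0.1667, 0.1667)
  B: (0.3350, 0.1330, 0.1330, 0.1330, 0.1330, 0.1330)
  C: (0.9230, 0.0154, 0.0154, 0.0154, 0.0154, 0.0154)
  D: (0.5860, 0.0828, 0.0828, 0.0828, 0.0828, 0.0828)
A > B > D > C

Key insight: Entropy is maximized by uniform distributions and minimized by concentrated distributions.

Entropies:
  H(A) = 2.5850 bits
  H(B) = 2.4640 bits
  H(C) = 0.5703 bits
  H(D) = 1.9398 bits

Ranking: A > B > D > C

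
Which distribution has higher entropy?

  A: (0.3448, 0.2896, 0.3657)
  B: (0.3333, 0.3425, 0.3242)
B

Both distributions are close to uniform, making this a harder comparison.

H(A) = 1.5782 bits
H(B) = 1.5846 bits

The distribution closer to uniform has higher entropy.
Answer: B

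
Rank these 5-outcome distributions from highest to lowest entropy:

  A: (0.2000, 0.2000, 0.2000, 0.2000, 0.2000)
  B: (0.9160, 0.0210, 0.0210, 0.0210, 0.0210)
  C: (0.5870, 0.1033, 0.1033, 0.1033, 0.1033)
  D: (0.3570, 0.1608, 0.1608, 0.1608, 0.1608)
A > D > C > B

Key insight: Entropy is maximized by uniform distributions and minimized by concentrated distributions.

Entropies:
  H(A) = 2.3219 bits
  H(B) = 0.5841 bits
  H(C) = 1.8040 bits
  H(D) = 2.2262 bits

Ranking: A > D > C > B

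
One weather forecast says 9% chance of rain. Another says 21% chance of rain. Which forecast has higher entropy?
21% forecast

Treat each forecast as a Bernoulli distribution. Binary entropy is maximized at p=0.5 and falls off symmetrically toward 0 or 1. The 21% forecast is closer to 50%, so it is more uncertain. H(9%) ≈ 0.436 bits, H(21%) ≈ 0.741 bits.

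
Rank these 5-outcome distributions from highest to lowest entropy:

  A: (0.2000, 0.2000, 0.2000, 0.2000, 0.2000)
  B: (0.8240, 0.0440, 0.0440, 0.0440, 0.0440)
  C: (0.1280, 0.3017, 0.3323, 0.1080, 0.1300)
A > C > B

Key insight: Entropy is maximized by uniform distributions and minimized by concentrated distributions.

- Uniform distributions have maximum entropy log₂(5) = 2.3219 bits
- The more "peaked" or concentrated a distribution, the lower its entropy

Entropies:
  H(A) = 2.3219 bits
  H(B) = 1.0232 bits
  H(C) = 2.1588 bits

Ranking: A > C > B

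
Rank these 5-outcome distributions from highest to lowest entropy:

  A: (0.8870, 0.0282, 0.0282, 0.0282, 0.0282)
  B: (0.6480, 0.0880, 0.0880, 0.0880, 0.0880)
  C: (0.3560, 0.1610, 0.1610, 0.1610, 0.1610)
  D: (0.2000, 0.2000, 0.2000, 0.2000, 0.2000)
D > C > B > A

Key insight: Entropy is maximized by uniform distributions and minimized by concentrated distributions.

Entropies:
  H(A) = 0.7349 bits
  H(B) = 1.6398 bits
  H(C) = 2.2273 bits
  H(D) = 2.3219 bits

Ranking: D > C > B > A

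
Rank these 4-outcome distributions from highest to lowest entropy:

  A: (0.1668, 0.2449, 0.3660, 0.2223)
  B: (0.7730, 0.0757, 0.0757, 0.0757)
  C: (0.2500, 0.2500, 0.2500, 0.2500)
C > A > B

Key insight: Entropy is maximized by uniform distributions and minimized by concentrated distributions.

- Uniform distributions have maximum entropy log₂(4) = 2.0000 bits
- The more "peaked" or concentrated a distribution, the lower its entropy

Entropies:
  H(A) = 1.9411 bits
  H(B) = 1.1325 bits
  H(C) = 2.0000 bits

Ranking: C > A > B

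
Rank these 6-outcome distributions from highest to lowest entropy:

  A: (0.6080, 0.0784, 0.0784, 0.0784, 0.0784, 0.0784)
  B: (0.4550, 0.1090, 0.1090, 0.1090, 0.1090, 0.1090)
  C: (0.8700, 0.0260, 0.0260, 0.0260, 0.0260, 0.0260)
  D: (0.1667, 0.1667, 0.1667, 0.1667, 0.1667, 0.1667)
D > B > A > C

Key insight: Entropy is maximized by uniform distributions and minimized by concentrated distributions.

Entropies:
  H(A) = 1.8763 bits
  H(B) = 2.2596 bits
  H(C) = 0.8593 bits
  H(D) = 2.5850 bits

Ranking: D > B > A > C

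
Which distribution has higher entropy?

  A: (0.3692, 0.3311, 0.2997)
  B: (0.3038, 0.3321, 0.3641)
B

Both distributions are close to uniform, making this a harder comparison.

H(A) = 1.5797 bits
H(B) = 1.5810 bits

The distribution closer to uniform has higher entropy.
Answer: B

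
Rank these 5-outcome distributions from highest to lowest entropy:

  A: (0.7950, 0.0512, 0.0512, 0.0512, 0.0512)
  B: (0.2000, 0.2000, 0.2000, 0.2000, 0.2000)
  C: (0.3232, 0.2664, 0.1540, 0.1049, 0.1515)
B > C > A

Key insight: Entropy is maximized by uniform distributions and minimized by concentrated distributions.

- Uniform distributions have maximum entropy log₂(5) = 2.3219 bits
- The more "peaked" or concentrated a distribution, the lower its entropy

Entropies:
  H(A) = 1.1418 bits
  H(B) = 2.3219 bits
  H(C) = 2.2043 bits

Ranking: B > C > A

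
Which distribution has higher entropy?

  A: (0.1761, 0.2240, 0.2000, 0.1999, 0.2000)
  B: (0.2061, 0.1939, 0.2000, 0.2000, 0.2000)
B

Both distributions are close to uniform, making this a harder comparison.

H(A) = 2.3178 bits
H(B) = 2.3217 bits

The distribution closer to uniform has higher entropy.
Answer: B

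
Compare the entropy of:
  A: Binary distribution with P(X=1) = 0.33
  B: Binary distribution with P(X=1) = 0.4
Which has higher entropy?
B

For binary distributions, entropy is maximized at p=0.5 and decreases as p moves toward 0 or 1.

H(A) = H(0.33) = 0.9149 bits
H(B) = H(0.4) = 0.9710 bits

Distribution B (p=0.4) is closer to uniform (p=0.5), so it has higher entropy.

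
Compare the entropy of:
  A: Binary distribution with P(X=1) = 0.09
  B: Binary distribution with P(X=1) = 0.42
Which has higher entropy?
B

For binary distributions, entropy is maximized at p=0.5 and decreases as p moves toward 0 or 1.

H(A) = H(0.09) = 0.4365 bits
H(B) = H(0.42) = 0.9815 bits

Distribution B (p=0.42) is closer to uniform (p=0.5), so it has higher entropy.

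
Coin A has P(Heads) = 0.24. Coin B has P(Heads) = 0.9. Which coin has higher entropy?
A

For binary distributions, entropy is maximized at p=0.5 and decreases as p moves toward 0 or 1.

H(A) = H(0.24) = 0.7950 bits
H(B) = H(0.9) = 0.4690 bits

Distribution A (p=0.24) is closer to uniform (p=0.5), so it has higher entropy.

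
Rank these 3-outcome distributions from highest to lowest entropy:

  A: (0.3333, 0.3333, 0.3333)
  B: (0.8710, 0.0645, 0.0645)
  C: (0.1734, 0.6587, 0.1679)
A > C > B

Key insight: Entropy is maximized by uniform distributions and minimized by concentrated distributions.

- Uniform distributions have maximum entropy log₂(3) = 1.5850 bits
- The more "peaked" or concentrated a distribution, the lower its entropy

Entropies:
  H(A) = 1.5850 bits
  H(B) = 0.6837 bits
  H(C) = 1.2674 bits

Ranking: A > C > B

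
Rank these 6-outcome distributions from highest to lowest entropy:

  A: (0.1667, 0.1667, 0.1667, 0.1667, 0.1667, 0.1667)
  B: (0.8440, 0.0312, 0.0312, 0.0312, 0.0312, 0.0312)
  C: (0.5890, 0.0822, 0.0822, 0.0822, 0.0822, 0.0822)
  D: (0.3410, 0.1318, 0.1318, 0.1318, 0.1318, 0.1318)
A > D > C > B

Key insight: Entropy is maximized by uniform distributions and minimized by concentrated distributions.

Entropies:
  H(A) = 2.5850 bits
  H(B) = 0.9869 bits
  H(C) = 1.9313 bits
  H(D) = 2.4559 bits

Ranking: A > D > C > B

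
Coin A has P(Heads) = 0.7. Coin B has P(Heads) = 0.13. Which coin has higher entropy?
A

For binary distributions, entropy is maximized at p=0.5 and decreases as p moves toward 0 or 1.

H(A) = H(0.7) = 0.8813 bits
H(B) = H(0.13) = 0.5574 bits

Distribution A (p=0.7) is closer to uniform (p=0.5), so it has higher entropy.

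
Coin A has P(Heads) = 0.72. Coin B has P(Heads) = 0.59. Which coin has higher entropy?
B

For binary distributions, entropy is maximized at p=0.5 and decreases as p moves toward 0 or 1.

H(A) = H(0.72) = 0.8555 bits
H(B) = H(0.59) = 0.9765 bits

Distribution B (p=0.59) is closer to uniform (p=0.5), so it has higher entropy.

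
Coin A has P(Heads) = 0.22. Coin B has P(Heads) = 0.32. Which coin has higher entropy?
B

For binary distributions, entropy is maximized at p=0.5 and decreases as p moves toward 0 or 1.

H(A) = H(0.22) = 0.7602 bits
H(B) = H(0.32) = 0.9044 bits

Distribution B (p=0.32) is closer to uniform (p=0.5), so it has higher entropy.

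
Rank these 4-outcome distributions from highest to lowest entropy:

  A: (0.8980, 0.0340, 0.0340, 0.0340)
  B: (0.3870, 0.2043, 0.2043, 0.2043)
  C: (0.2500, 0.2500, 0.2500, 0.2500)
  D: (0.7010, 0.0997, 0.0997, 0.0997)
C > B > D > A

Key insight: Entropy is maximized by uniform distributions and minimized by concentrated distributions.

Entropies:
  H(A) = 0.6370 bits
  H(B) = 1.9344 bits
  H(C) = 2.0000 bits
  H(D) = 1.3540 bits

Ranking: C > B > D > A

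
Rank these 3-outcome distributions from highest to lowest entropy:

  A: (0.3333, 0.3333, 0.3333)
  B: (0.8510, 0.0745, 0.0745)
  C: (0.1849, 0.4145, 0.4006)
A > C > B

Key insight: Entropy is maximized by uniform distributions and minimized by concentrated distributions.

- Uniform distributions have maximum entropy log₂(3) = 1.5850 bits
- The more "peaked" or concentrated a distribution, the lower its entropy

Entropies:
  H(A) = 1.5850 bits
  H(B) = 0.7563 bits
  H(C) = 1.5057 bits

Ranking: A > C > B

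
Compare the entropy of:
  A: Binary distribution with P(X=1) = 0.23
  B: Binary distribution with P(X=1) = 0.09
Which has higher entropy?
A

For binary distributions, entropy is maximized at p=0.5 and decreases as p moves toward 0 or 1.

H(A) = H(0.23) = 0.7780 bits
H(B) = H(0.09) = 0.4365 bits

Distribution A (p=0.23) is closer to uniform (p=0.5), so it has higher entropy.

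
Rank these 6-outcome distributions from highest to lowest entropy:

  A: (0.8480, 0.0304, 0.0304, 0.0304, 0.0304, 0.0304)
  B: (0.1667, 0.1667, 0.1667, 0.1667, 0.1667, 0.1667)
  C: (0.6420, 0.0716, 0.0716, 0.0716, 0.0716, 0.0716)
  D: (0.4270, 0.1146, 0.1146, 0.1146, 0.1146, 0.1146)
B > D > C > A

Key insight: Entropy is maximized by uniform distributions and minimized by concentrated distributions.

Entropies:
  H(A) = 0.9678 bits
  H(B) = 2.5850 bits
  H(C) = 1.7723 bits
  H(D) = 2.3150 bits

Ranking: B > D > C > A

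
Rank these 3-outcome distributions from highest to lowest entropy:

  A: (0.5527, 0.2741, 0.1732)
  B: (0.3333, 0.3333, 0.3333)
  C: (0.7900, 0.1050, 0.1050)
B > A > C

Key insight: Entropy is maximized by uniform distributions and minimized by concentrated distributions.

- Uniform distributions have maximum entropy log₂(3) = 1.5850 bits
- The more "peaked" or concentrated a distribution, the lower its entropy

Entropies:
  H(A) = 1.4227 bits
  H(B) = 1.5850 bits
  H(C) = 0.9515 bits

Ranking: B > A > C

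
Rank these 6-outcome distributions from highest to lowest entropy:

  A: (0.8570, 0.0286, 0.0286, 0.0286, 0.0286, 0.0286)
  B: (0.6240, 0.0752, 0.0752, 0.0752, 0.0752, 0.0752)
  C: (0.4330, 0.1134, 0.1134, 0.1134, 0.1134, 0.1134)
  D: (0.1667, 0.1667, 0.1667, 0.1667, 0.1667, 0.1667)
D > C > B > A

Key insight: Entropy is maximized by uniform distributions and minimized by concentrated distributions.

Entropies:
  H(A) = 0.9241 bits
  H(B) = 1.8282 bits
  H(C) = 2.3035 bits
  H(D) = 2.5850 bits

Ranking: D > C > B > A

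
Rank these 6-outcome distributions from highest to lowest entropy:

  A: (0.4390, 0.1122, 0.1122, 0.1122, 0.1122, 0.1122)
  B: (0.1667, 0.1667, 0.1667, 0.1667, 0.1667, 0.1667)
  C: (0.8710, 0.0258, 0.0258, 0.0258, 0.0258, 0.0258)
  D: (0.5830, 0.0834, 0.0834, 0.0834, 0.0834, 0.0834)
B > A > D > C

Key insight: Entropy is maximized by uniform distributions and minimized by concentrated distributions.

Entropies:
  H(A) = 2.2918 bits
  H(B) = 2.5850 bits
  H(C) = 0.8542 bits
  H(D) = 1.9483 bits

Ranking: B > A > D > C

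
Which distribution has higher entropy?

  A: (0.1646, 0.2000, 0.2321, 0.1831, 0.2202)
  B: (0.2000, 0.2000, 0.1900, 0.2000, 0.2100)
B

Both distributions are close to uniform, making this a harder comparison.

H(A) = 2.3111 bits
H(B) = 2.3212 bits

The distribution closer to uniform has higher entropy.
Answer: B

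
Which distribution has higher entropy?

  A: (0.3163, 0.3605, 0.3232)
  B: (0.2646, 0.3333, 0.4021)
A

Both distributions are close to uniform, making this a harder comparison.

H(A) = 1.5825 bits
H(B) = 1.5644 bits

The distribution closer to uniform has higher entropy.
Answer: A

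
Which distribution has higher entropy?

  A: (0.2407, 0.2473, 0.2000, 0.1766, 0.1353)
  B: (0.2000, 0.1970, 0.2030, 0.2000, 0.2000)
B

Both distributions are close to uniform, making this a harder comparison.

H(A) = 2.2897 bits
H(B) = 2.3219 bits

The distribution closer to uniform has higher entropy.
Answer: B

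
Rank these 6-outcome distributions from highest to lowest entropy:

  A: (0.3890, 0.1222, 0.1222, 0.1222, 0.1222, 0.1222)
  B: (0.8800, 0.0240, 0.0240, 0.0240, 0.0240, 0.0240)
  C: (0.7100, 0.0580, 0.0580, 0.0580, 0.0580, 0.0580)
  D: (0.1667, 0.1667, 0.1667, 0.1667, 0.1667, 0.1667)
D > A > C > B

Key insight: Entropy is maximized by uniform distributions and minimized by concentrated distributions.

Entropies:
  H(A) = 2.3828 bits
  H(B) = 0.8080 bits
  H(C) = 1.5421 bits
  H(D) = 2.5850 bits

Ranking: D > A > C > B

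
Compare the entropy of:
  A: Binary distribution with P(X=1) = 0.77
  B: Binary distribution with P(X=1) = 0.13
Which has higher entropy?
A

For binary distributions, entropy is maximized at p=0.5 and decreases as p moves toward 0 or 1.

H(A) = H(0.77) = 0.7780 bits
H(B) = H(0.13) = 0.5574 bits

Distribution A (p=0.77) is closer to uniform (p=0.5), so it has higher entropy.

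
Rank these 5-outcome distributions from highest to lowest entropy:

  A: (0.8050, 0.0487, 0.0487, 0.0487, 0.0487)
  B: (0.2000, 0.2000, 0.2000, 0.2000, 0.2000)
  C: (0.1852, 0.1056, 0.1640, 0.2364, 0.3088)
B > C > A

Key insight: Entropy is maximized by uniform distributions and minimized by concentrated distributions.

- Uniform distributions have maximum entropy log₂(5) = 2.3219 bits
- The more "peaked" or concentrated a distribution, the lower its entropy

Entropies:
  H(A) = 1.1018 bits
  H(B) = 2.3219 bits
  H(C) = 2.2362 bits

Ranking: B > C > A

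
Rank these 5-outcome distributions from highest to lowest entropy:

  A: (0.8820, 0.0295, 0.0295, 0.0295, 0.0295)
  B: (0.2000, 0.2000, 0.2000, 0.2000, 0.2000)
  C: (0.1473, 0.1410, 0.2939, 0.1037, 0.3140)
B > C > A

Key insight: Entropy is maximized by uniform distributions and minimized by concentrated distributions.

- Uniform distributions have maximum entropy log₂(5) = 2.3219 bits
- The more "peaked" or concentrated a distribution, the lower its entropy

Entropies:
  H(A) = 0.7596 bits
  H(B) = 2.3219 bits
  H(C) = 2.1886 bits

Ranking: B > C > A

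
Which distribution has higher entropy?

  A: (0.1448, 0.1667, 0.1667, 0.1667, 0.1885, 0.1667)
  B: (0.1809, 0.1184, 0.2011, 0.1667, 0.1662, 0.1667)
A

Both distributions are close to uniform, making this a harder comparison.

H(A) = 2.5808 bits
H(B) = 2.5681 bits

The distribution closer to uniform has higher entropy.
Answer: A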